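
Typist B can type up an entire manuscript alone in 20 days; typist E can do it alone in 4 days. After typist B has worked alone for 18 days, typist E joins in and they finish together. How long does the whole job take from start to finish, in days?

55/3 days

In 18 days typist B does 18/20 = 9/10 of the job, leaving 1/10.
Typist B and typist E together work at 3/10 per day, so finishing takes 1/10 ÷ 3/10 = 1/3 days.
Total time = 18 + 1/3 = 55/3 days.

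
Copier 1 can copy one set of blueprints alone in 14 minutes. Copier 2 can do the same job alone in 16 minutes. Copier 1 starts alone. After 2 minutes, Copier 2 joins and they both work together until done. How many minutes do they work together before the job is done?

32/5 minutes

In the first 2 minutes Copier 1 alone does 2/14 = 1/7 of the job, leaving 6/7.
Once everyone is working, combined rate: 1/14 + 1/16 = (8 + 7)/112 = 15/112 per minute.
Remaining 6/7 at 15/112 per minute takes 32/5 minutes.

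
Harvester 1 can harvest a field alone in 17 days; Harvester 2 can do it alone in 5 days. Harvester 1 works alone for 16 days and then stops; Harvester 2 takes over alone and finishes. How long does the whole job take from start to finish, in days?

In 16 days Harvester 1 does 16/17 of the job, leaving 1/17.
Harvester 2 works at 1/5 per day, so finishing takes 1/17 ÷ 1/5 = 5/17 days.
Total time = 16 + 5/17 = 277/17 days.

277/17 days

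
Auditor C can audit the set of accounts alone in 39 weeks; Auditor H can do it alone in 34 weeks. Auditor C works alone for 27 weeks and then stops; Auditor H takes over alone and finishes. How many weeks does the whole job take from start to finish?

In 27 weeks Auditor C does 27/39 = 9/13 of the job, leaving 4/13.
Auditor H works at 1/34 per week, so finishing takes 4/13 ÷ 1/34 = 136/13 weeks.
Total time = 27 + 136/13 = 487/13 weeks.

487/13 weeks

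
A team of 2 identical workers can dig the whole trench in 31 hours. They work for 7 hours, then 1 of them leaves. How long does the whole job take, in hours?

One worker does 1/62 of the job per hour.
After 7 hours with 2 workers, 7/31 is done (24/31 left).
With 1 worker the rate is 1/62, so the rest takes 24/31 ÷ 1/62 = 48 hours.
Total = 7 + 48 = 55 hours.

55 hours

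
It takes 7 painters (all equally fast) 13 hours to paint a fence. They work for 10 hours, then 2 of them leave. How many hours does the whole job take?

71/5 hours

One painter does 1/91 of the job per hour.
After 10 hours with 7 painters, 10/13 is done (3/13 left).
With 5 painters the rate is 5/91, so the rest takes 3/13 ÷ 5/91 = 21/5 hours.
Total = 10 + 21/5 = 71/5 hours.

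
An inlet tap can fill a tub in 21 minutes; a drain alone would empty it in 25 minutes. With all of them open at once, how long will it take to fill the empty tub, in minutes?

525/4 minutes

Net rate = 1/21 − 1/25 = (25 − 21)/525 = 4/525 per minute.
Filling time = 1 ÷ (4/525) = 525/4 minutes.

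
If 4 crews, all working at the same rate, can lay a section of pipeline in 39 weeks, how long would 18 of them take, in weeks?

Total work is 4·39 = 156 crew-weeks.
With 18 crews: 156/18 = 26/3 weeks.

26/3 weeks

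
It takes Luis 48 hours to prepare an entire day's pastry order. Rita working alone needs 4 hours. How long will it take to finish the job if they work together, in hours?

With two workers the combined time is the product over the sum: 48·4/(48+4) = 192/52 = 48/13 hours.

48/13 hours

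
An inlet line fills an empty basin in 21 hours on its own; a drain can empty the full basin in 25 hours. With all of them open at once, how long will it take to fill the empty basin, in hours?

525/4 hours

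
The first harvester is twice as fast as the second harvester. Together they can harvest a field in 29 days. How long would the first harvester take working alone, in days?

Let the second harvester's rate be r; then the first harvester's rate is 2r, so together (2 + 1)r = 3r = 1/29.
Thus r = 1/87 per day.
The second harvester alone: 87 days; the first harvester alone: 87/2 days.

87/2 days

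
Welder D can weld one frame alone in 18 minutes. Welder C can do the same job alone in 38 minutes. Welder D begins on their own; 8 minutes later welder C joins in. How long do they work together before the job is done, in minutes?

In the first 8 minutes welder D alone does 8/18 = 4/9 of the job, leaving 5/9.
Once everyone is working, combined rate: 1/18 + 1/38 = (19 + 9)/342 = 28/342 = 14/171 per minute.
Remaining 5/9 at 14/171 per minute takes 95/14 minutes.

95/14 minutes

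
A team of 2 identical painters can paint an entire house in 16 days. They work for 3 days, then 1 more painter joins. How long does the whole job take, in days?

One painter does 1/32 of the job per day.
After 3 days with 2 painters, 3/16 is done (13/16 left).
With 3 painters the rate is 3/32, so the rest takes 13/16 ÷ 3/32 = 26/3 days.
Total = 3 + 26/3 = 35/3 days.

35/3 days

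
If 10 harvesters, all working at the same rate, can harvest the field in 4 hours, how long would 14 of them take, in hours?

20/7 hours

Total work is 10·4 = 40 harvester-hours.
With 14 harvesters: 40/14 = 20/7 hours.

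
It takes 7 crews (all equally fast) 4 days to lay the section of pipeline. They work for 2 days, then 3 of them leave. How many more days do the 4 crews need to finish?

One crew does 1/28 of the job per day.
After 2 days with 7 crews, 1/2 is done (1/2 left).
With 4 crews the rate is 4/28 = 1/7, so the rest takes 1/2 ÷ 1/7 = 7/2 days.

7/2 days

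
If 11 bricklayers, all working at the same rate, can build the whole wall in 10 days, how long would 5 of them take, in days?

22 days

Total work is 11·10 = 110 bricklayer-days.
With 5 bricklayers: 110/5 = 22 days.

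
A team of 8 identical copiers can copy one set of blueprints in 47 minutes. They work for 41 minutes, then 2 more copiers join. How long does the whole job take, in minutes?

One copier does 1/376 of the job per minute.
After 41 minutes with 8 copiers, 41/47 is done (6/47 left).
With 10 copiers the rate is 10/376 = 5/188, so the rest takes 6/47 ÷ 5/188 = 24/5 minutes.
Total = 41 + 24/5 = 229/5 minutes.

229/5 minutes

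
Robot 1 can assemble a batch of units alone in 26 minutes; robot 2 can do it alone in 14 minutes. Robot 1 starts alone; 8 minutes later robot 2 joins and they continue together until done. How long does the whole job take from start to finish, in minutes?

In 8 minutes robot 1 does 8/26 = 4/13 of the job, leaving 9/13.
Robot 1 and robot 2 together work at 10/91 per minute, so finishing takes 9/13 ÷ 10/91 = 63/10 minutes.
Total time = 8 + 63/10 = 143/10 minutes.

143/10 minutes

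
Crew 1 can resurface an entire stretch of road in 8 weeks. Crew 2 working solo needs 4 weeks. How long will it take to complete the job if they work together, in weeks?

8/3 weeks

With two workers the combined time is the product over the sum: 8·4/(8+4) = 32/12 = 8/3 weeks.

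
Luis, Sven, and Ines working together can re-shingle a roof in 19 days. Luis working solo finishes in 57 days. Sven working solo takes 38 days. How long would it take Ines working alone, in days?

114 days

Combined rate is 1/19 per day.
Known contribution: 1/57 + 1/38 = (2 + 3)/114 = 5/114 per day.
So Ines's rate is 1/19 − 5/114 = 1/114, meaning 114 days alone.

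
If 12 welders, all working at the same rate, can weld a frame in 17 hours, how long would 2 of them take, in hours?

Total work is 12·17 = 204 welder-hours.
With 2 welders: 204/2 = 102 hours.

102 hours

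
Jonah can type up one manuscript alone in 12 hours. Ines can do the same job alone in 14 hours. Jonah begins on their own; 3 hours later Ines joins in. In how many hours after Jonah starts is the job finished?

102/13 hours

In the first 3 hours Jonah alone does 3/12 = 1/4 of the job, leaving 3/4.
Once everyone is working, combined rate: 1/12 + 1/14 = (7 + 6)/84 = 13/84 per hour.
Remaining 3/4 at 13/84 per hour takes 63/13 hours.
Total from the start = 3 + 63/13 = 102/13 hours.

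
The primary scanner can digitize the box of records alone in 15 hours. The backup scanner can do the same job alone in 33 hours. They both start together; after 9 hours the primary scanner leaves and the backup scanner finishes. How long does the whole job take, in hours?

66/5 hours

In the first 9 hours the combined rate is 16/165, so 48/55 of the job is done, leaving 7/55.
After the primary scanner leaves the rate is 1/33 per hour; the remaining 7/55 takes 21/5 hours.
Total = 9 + 21/5 = 66/5 hours.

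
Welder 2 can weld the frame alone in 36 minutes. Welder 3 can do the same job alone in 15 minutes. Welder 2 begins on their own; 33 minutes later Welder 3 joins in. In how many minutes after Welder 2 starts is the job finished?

576/17 minutes

In the first 33 minutes Welder 2 alone does 33/36 = 11/12 of the job, leaving 1/12.
Once everyone is working, combined rate: 1/36 + 1/15 = (5 + 12)/180 = 17/180 per minute.
Remaining 1/12 at 17/180 per minute takes 15/17 minutes.
Total from the start = 33 + 15/17 = 576/17 minutes.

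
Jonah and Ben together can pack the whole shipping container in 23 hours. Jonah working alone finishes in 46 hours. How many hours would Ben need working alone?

46 hours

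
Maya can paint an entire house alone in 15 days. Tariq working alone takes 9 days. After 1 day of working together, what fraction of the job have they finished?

8/45

Combined rate: 1/15 + 1/9 = (3 + 5)/45 = 8/45 per day.
In 1 day they complete 1·8/45 = 8/45 of the job.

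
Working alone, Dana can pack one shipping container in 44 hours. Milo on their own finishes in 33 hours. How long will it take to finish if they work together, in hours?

Combined rate: 1/44 + 1/33 = (3 + 4)/132 = 7/132 per hour.
Time = 1 ÷ (7/132) = 132/7 hours.

132/7 hours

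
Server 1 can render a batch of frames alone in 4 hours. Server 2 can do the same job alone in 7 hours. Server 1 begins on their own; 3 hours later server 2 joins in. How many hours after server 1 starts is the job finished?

40/11 hours

In the first 3 hours server 1 alone does 3/4 of the job, leaving 1/4.
Once everyone is working, combined rate: 1/4 + 1/7 = (7 + 4)/28 = 11/28 per hour.
Remaining 1/4 at 11/28 per hour takes 7/11 hours.
Total from the start = 3 + 7/11 = 40/11 hours.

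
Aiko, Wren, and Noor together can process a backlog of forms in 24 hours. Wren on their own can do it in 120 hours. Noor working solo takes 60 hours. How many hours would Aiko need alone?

60 hours

Combined rate is 1/24 per hour.
Known contribution: 1/120 + 1/60 = (1 + 2)/120 = 3/120 = 1/40 per hour.
So Aiko's rate is 1/24 − 1/40 = 1/60, meaning 60 hours alone.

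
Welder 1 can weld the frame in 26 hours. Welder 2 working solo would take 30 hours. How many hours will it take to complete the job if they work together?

Combined rate: 1/26 + 1/30 = (15 + 13)/390 = 28/390 = 14/195 per hour.
Time = 1 ÷ (14/195) = 195/14 hours.

195/14 hours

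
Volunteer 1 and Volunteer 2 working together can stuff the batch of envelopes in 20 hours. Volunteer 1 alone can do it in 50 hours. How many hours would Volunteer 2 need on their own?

Combined rate is 1/20 per hour.
Known contribution: 1/50 per hour.
So Volunteer 2's rate is 1/20 − 1/50 = 3/100, meaning 100/3 hours alone.

100/3 hours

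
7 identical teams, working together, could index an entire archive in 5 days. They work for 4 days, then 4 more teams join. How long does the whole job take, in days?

One team does 1/35 of the job per day.
After 4 days with 7 teams, 4/5 is done (1/5 left).
With 11 teams the rate is 11/35, so the rest takes 1/5 ÷ 11/35 = 7/11 days.
Total = 4 + 7/11 = 51/11 days.

51/11 days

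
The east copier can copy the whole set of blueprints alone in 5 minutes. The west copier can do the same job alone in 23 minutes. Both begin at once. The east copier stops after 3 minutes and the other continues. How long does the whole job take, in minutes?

46/5 minutes

In the first 3 minutes the combined rate is 28/115, so 84/115 of the job is done, leaving 31/115.
After the east copier leaves the rate is 1/23 per minute; the remaining 31/115 takes 31/5 minutes.
Total = 3 + 31/5 = 46/5 minutes.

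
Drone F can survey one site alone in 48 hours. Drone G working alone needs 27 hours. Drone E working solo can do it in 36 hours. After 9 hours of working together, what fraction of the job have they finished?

37/48

Combined rate: 1/48 + 1/27 + 1/36 = (9 + 16 + 12)/432 = 37/432 per hour.
In 9 hours they complete 9·37/432 = 37/48 of the job.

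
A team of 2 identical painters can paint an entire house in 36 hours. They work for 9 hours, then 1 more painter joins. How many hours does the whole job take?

27 hours

One painter does 1/72 of the job per hour.
After 9 hours with 2 painters, 1/4 is done (3/4 left).
With 3 painters the rate is 3/72 = 1/24, so the rest takes 3/4 ÷ 1/24 = 18 hours.
Total = 9 + 18 = 27 hours.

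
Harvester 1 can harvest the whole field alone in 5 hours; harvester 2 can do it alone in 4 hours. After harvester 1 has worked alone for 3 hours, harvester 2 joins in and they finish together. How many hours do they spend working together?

In 3 hours harvester 1 does 3/5 of the job, leaving 2/5.
Harvester 1 and harvester 2 together work at 9/20 per hour, so finishing takes 2/5 ÷ 9/20 = 8/9 hours.

8/9 hours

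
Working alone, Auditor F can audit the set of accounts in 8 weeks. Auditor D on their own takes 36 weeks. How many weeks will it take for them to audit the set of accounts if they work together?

72/11 weeks

Combined rate: 1/8 + 1/36 = (9 + 2)/72 = 11/72 per week.
Time = 1 ÷ (11/72) = 72/11 weeks.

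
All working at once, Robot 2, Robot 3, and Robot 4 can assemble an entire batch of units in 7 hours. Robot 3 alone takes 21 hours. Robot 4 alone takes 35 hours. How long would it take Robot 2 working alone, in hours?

15 hours

Combined rate is 1/7 per hour.
Known contribution: 1/21 + 1/35 = (5 + 3)/105 = 8/105 per hour.
So Robot 2's rate is 1/7 − 8/105 = 1/15, meaning 15 hours alone.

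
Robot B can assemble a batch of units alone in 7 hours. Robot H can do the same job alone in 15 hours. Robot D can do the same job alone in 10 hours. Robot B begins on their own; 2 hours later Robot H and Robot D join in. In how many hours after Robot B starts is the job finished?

56/13 hours

In the first 2 hours Robot B alone does 2/7 of the job, leaving 5/7.
Once everyone is working, combined rate: 1/7 + 1/15 + 1/10 = (30 + 14 + 21)/210 = 65/210 = 13/42 per hour.
Remaining 5/7 at 13/42 per hour takes 30/13 hours.
Total from the start = 2 + 30/13 = 56/13 hours.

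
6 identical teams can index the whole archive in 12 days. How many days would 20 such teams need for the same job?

18/5 days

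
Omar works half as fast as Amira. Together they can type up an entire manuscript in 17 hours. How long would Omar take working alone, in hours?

Let Amira's rate be r; then Omar's rate is (1/2)r, so together (1/2 + 1)r = (3/2)r = 1/17.
Thus r = 2/51 per hour.
Amira alone: 51/2 hours; Omar alone: 51 hours.

51 hours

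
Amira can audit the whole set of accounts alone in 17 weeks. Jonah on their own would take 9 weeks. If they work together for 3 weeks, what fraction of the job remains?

Combined rate: 1/17 + 1/9 = (9 + 17)/153 = 26/153 per week.
In 3 weeks they complete 3·26/153 = 26/51 of the job.
So 25/51 remains.

25/51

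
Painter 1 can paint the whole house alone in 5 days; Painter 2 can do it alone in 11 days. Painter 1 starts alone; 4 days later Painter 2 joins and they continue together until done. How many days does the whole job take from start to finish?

75/16 days

In 4 days Painter 1 does 4/5 of the job, leaving 1/5.
Painter 1 and Painter 2 together work at 16/55 per day, so finishing takes 1/5 ÷ 16/55 = 11/16 days.
Total time = 4 + 11/16 = 75/16 days.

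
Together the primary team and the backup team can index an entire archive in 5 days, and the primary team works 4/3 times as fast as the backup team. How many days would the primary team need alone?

Let the backup team's rate be r; then the primary team's rate is (4/3)r, so together (4/3 + 1)r = (7/3)r = 1/5.
Thus r = 3/35 per day.
The backup team alone: 35/3 days; the primary team alone: 35/4 days.

35/4 days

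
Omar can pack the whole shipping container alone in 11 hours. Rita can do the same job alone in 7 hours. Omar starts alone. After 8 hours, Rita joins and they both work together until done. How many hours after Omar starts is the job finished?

In the first 8 hours Omar alone does 8/11 of the job, leaving 3/11.
Once everyone is working, combined rate: 1/11 + 1/7 = (7 + 11)/77 = 18/77 per hour.
Remaining 3/11 at 18/77 per hour takes 7/6 hours.
Total from the start = 8 + 7/6 = 55/6 hours.

55/6 hours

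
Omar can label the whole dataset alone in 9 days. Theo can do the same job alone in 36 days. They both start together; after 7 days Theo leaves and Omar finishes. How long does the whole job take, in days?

In the first 7 days the combined rate is 5/36, so 35/36 of the job is done, leaving 1/36.
After Theo leaves the rate is 1/9 per day; the remaining 1/36 takes 1/4 days.
Total = 7 + 1/4 = 29/4 days.

29/4 days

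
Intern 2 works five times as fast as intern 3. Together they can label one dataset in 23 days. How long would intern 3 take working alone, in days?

138 days

Let intern 3's rate be r; then intern 2's rate is 5r, so together (5 + 1)r = 6r = 1/23.
Thus r = 1/138 per day.
Intern 3 alone: 138 days; intern 2 alone: 138/5 days.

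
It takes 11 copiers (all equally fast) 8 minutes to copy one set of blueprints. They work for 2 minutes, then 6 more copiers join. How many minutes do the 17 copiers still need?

66/17 minutes

One copier does 1/88 of the job per minute.
After 2 minutes with 11 copiers, 1/4 is done (3/4 left).
With 17 copiers the rate is 17/88, so the rest takes 3/4 ÷ 17/88 = 66/17 minutes.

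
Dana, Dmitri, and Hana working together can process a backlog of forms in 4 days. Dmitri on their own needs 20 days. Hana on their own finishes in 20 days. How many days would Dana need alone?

20/3 days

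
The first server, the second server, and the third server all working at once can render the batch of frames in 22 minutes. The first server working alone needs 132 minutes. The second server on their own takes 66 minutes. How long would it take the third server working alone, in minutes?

Combined rate is 1/22 per minute.
Known contribution: 1/132 + 1/66 = (1 + 2)/132 = 3/132 = 1/44 per minute.
So the third server's rate is 1/22 − 1/44 = 1/44, meaning 44 minutes alone.

44 minutes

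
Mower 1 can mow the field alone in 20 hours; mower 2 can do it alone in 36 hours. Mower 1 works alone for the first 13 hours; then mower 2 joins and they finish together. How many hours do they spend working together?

9/2 hours

In 13 hours mower 1 does 13/20 of the job, leaving 7/20.
Mower 1 and mower 2 together work at 7/90 per hour, so finishing takes 7/20 ÷ 7/90 = 9/2 hours.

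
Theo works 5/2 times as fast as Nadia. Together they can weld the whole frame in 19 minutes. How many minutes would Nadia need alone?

133/2 minutes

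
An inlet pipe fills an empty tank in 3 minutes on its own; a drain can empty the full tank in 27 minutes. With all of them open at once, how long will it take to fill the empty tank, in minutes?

Net rate = 1/3 − 1/27 = (9 − 1)/27 = 8/27 per minute.
Filling time = 1 ÷ (8/27) = 27/8 minutes.

27/8 minutes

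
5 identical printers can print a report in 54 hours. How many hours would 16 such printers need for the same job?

Total work is 5·54 = 270 printer-hours.
With 16 printers: 270/16 = 135/8 hours.

135/8 hours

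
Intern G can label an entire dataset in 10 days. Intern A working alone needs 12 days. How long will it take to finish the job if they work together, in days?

60/11 days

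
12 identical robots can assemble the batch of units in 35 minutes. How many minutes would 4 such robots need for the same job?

Total work is 12·35 = 420 robot-minutes.
With 4 robots: 420/4 = 105 minutes.

105 minutes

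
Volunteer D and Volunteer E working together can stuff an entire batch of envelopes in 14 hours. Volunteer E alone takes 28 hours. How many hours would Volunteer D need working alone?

Combined rate is 1/14 per hour.
Known contribution: 1/28 per hour.
So Volunteer D's rate is 1/14 − 1/28 = 1/28, meaning 28 hours alone.

28 hours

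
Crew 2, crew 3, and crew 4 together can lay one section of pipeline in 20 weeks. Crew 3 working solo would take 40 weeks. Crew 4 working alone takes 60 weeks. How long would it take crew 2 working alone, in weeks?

120 weeks

Combined rate is 1/20 per week.
Known contribution: 1/40 + 1/60 = (3 + 2)/120 = 5/120 = 1/24 per week.
So crew 2's rate is 1/20 − 1/24 = 1/120, meaning 120 weeks alone.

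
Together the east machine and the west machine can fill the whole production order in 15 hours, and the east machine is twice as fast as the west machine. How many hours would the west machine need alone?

Let the west machine's rate be r; then the east machine's rate is 2r, so together (2 + 1)r = 3r = 1/15.
Thus r = 1/45 per hour.
The west machine alone: 45 hours; the east machine alone: 45/2 hours.

45 hours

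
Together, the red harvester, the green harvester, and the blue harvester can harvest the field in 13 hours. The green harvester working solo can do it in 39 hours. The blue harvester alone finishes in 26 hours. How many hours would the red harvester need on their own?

78 hours

Combined rate is 1/13 per hour.
Known contribution: 1/39 + 1/26 = (2 + 3)/78 = 5/78 per hour.
So the red harvester's rate is 1/13 − 5/78 = 1/78, meaning 78 hours alone.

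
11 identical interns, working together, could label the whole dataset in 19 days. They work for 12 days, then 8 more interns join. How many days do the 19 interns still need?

One intern does 1/209 of the job per day.
After 12 days with 11 interns, 12/19 is done (7/19 left).
With 19 interns the rate is 19/209 = 1/11, so the rest takes 7/19 ÷ 1/11 = 77/19 days.

77/19 days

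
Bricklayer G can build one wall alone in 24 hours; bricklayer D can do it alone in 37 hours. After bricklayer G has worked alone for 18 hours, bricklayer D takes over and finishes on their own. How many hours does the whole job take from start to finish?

In 18 hours bricklayer G does 18/24 = 3/4 of the job, leaving 1/4.
Bricklayer D works at 1/37 per hour, so finishing takes 1/4 ÷ 1/37 = 37/4 hours.
Total time = 18 + 37/4 = 109/4 hours.

109/4 hours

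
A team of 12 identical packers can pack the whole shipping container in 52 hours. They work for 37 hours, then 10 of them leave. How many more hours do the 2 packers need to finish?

90 hours

One packer does 1/624 of the job per hour.
After 37 hours with 12 packers, 37/52 is done (15/52 left).
With 2 packers the rate is 2/624 = 1/312, so the rest takes 15/52 ÷ 1/312 = 90 hours.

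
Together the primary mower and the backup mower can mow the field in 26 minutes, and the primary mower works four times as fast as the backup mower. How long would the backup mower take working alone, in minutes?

Let the backup mower's rate be r; then the primary mower's rate is 4r, so together (4 + 1)r = 5r = 1/26.
Thus r = 1/130 per minute.
The backup mower alone: 130 minutes; the primary mower alone: 65/2 minutes.

130 minutes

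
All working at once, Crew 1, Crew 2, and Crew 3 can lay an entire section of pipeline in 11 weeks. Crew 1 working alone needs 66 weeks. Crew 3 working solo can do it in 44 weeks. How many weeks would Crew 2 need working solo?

Combined rate is 1/11 per week.
Known contribution: 1/66 + 1/44 = (2 + 3)/132 = 5/132 per week.
So Crew 2's rate is 1/11 − 5/132 = 7/132, meaning 132/7 weeks alone.

132/7 weeks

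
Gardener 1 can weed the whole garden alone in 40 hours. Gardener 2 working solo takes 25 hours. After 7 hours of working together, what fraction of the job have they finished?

91/200

Combined rate: 1/40 + 1/25 = (5 + 8)/200 = 13/200 per hour.
In 7 hours they complete 7·13/200 = 91/200 of the job.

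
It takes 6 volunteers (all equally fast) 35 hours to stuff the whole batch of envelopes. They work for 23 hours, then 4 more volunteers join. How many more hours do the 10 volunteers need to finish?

36/5 hours

One volunteer does 1/210 of the job per hour.
After 23 hours with 6 volunteers, 23/35 is done (12/35 left).
With 10 volunteers the rate is 10/210 = 1/21, so the rest takes 12/35 ÷ 1/21 = 36/5 hours.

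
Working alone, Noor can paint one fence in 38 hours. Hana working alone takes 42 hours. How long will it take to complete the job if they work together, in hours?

Combined rate: 1/38 + 1/42 = (21 + 19)/798 = 40/798 = 20/399 per hour.
Time = 1 ÷ (20/399) = 399/20 hours.

399/20 hours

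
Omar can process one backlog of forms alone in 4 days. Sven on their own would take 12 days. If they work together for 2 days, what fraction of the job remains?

Combined rate: 1/4 + 1/12 = (3 + 1)/12 = 4/12 = 1/3 per day.
In 2 days they complete 2·1/3 = 2/3 of the job.
So 1/3 remains.

1/3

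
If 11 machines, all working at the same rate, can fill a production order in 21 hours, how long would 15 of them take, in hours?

Total work is 11·21 = 231 machine-hours.
With 15 machines: 231/15 = 77/5 hours.

77/5 hours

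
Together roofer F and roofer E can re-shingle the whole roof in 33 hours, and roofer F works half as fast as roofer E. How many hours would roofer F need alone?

99 hours

Let roofer E's rate be r; then roofer F's rate is (1/2)r, so together (1/2 + 1)r = (3/2)r = 1/33.
Thus r = 2/99 per hour.
Roofer E alone: 99/2 hours; roofer F alone: 99 hours.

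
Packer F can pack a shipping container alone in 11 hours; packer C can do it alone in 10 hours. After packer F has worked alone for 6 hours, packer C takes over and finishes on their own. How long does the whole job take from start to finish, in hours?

In 6 hours packer F does 6/11 of the job, leaving 5/11.
Packer C works at 1/10 per hour, so finishing takes 5/11 ÷ 1/10 = 50/11 hours.
Total time = 6 + 50/11 = 116/11 hours.

116/11 hours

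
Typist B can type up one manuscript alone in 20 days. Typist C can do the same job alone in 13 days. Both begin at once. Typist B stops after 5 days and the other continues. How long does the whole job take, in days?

In the first 5 days the combined rate is 33/260, so 33/52 of the job is done, leaving 19/52.
After typist B leaves the rate is 1/13 per day; the remaining 19/52 takes 19/4 days.
Total = 5 + 19/4 = 39/4 days.

39/4 days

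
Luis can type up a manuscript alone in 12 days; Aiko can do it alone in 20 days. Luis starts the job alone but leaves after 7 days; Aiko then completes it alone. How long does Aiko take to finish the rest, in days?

In 7 days Luis does 7/12 of the job, leaving 5/12.
Aiko works at 1/20 per day, so finishing takes 5/12 ÷ 1/20 = 25/3 days.

25/3 days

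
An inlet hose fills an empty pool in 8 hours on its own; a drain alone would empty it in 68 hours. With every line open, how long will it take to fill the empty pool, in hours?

Net rate = 1/8 − 1/68 = (17 − 2)/136 = 15/136 per hour.
Filling time = 1 ÷ (15/136) = 136/15 hours.

136/15 hours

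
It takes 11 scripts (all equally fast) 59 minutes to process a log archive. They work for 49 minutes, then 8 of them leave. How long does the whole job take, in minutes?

One script does 1/649 of the job per minute.
After 49 minutes with 11 scripts, 49/59 is done (10/59 left).
With 3 scripts the rate is 3/649, so the rest takes 10/59 ÷ 3/649 = 110/3 minutes.
Total = 49 + 110/3 = 257/3 minutes.

257/3 minutes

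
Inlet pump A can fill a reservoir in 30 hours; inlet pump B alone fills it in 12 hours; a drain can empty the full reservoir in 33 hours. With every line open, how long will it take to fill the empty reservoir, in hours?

220/19 hours

Net rate = 1/30 + 1/12 − 1/33 = (22 + 55 − 20)/660 = 57/660 = 19/220 per hour.
Filling time = 1 ÷ (19/220) = 220/19 hours.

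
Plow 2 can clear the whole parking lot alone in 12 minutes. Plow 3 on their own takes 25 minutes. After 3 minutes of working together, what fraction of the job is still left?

63/100

Combined rate: 1/12 + 1/25 = (25 + 12)/300 = 37/300 per minute.
In 3 minutes they complete 3·37/300 = 37/100 of the job.
So 63/100 remains.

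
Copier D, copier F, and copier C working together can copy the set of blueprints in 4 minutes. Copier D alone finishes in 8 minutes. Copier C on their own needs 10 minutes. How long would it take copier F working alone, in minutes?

40 minutes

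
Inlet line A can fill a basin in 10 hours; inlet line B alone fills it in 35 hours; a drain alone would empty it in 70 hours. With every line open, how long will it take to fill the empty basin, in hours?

Net rate = 1/10 + 1/35 − 1/70 = (7 + 2 − 1)/70 = 8/70 = 4/35 per hour.
Filling time = 1 ÷ (4/35) = 35/4 hours.

35/4 hours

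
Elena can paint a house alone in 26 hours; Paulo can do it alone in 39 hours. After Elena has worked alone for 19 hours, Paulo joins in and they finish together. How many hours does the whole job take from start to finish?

In 19 hours Elena does 19/26 of the job, leaving 7/26.
Elena and Paulo together work at 5/78 per hour, so finishing takes 7/26 ÷ 5/78 = 21/5 hours.
Total time = 19 + 21/5 = 116/5 hours.

116/5 hours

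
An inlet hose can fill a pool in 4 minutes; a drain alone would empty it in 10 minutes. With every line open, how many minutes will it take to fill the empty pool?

Net rate = 1/4 − 1/10 = (5 − 2)/20 = 3/20 per minute.
Filling time = 1 ÷ (3/20) = 20/3 minutes.

20/3 minutes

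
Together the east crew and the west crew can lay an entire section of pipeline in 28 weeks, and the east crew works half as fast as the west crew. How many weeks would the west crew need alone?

42 weeks

Let the west crew's rate be r; then the east crew's rate is (1/2)r, so together (1/2 + 1)r = (3/2)r = 1/28.
Thus r = 1/42 per week.
The west crew alone: 42 weeks; the east crew alone: 84 weeks.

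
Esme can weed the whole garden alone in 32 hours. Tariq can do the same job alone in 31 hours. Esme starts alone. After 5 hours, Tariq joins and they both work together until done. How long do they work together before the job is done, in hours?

93/7 hours

In the first 5 hours Esme alone does 5/32 of the job, leaving 27/32.
Once everyone is working, combined rate: 1/32 + 1/31 = (31 + 32)/992 = 63/992 per hour.
Remaining 27/32 at 63/992 per hour takes 93/7 hours.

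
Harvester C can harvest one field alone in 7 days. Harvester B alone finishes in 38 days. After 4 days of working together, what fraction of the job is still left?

43/133

Combined rate: 1/7 + 1/38 = (38 + 7)/266 = 45/266 per day.
In 4 days they complete 4·45/266 = 90/133 of the job.
So 43/133 remains.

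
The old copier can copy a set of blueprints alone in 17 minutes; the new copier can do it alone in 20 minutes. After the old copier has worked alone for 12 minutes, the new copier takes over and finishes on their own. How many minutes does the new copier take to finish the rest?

100/17 minutes

In 12 minutes the old copier does 12/17 of the job, leaving 5/17.
The new copier works at 1/20 per minute, so finishing takes 5/17 ÷ 1/20 = 100/17 minutes.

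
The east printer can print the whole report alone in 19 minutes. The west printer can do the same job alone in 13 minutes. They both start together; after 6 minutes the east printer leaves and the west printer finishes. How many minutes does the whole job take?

In the first 6 minutes the combined rate is 32/247, so 192/247 of the job is done, leaving 55/247.
After the east printer leaves the rate is 1/13 per minute; the remaining 55/247 takes 55/19 minutes.
Total = 6 + 55/19 = 169/19 minutes.

169/19 minutes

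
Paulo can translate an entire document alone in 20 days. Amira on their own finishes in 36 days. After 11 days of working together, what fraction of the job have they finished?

77/90

Combined rate: 1/20 + 1/36 = (9 + 5)/180 = 14/180 = 7/90 per day.
In 11 days they complete 11·7/90 = 77/90 of the job.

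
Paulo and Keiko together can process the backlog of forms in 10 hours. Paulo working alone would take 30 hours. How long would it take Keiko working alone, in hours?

15 hours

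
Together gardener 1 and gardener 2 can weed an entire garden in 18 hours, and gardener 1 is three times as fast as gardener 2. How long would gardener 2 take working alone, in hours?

Let gardener 2's rate be r; then gardener 1's rate is 3r, so together (3 + 1)r = 4r = 1/18.
Thus r = 1/72 per hour.
Gardener 2 alone: 72 hours; gardener 1 alone: 24 hours.

72 hours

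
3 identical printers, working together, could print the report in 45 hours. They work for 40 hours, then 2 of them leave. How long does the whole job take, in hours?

55 hours

One printer does 1/135 of the job per hour.
After 40 hours with 3 printers, 8/9 is done (1/9 left).
With 1 printer the rate is 1/135, so the rest takes 1/9 ÷ 1/135 = 15 hours.
Total = 40 + 15 = 55 hours.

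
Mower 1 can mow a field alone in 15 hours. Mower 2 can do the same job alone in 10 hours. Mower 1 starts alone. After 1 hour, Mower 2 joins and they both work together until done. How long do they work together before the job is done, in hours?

28/5 hours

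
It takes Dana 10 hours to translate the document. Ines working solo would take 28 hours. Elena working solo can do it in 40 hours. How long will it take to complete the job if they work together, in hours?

Combined rate: 1/10 + 1/28 + 1/40 = (28 + 10 + 7)/280 = 45/280 = 9/56 per hour.
Time = 1 ÷ (9/56) = 56/9 hours.

56/9 hours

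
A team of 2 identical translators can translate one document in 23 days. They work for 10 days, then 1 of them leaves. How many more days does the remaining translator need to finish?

One translator does 1/46 of the job per day.
After 10 days with 2 translators, 10/23 is done (13/23 left).
With 1 translator the rate is 1/46, so the rest takes 13/23 ÷ 1/46 = 26 days.

26 days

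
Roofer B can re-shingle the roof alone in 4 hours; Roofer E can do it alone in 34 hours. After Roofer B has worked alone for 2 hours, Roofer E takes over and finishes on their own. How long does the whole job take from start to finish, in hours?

In 2 hours Roofer B does 2/4 = 1/2 of the job, leaving 1/2.
Roofer E works at 1/34 per hour, so finishing takes 1/2 ÷ 1/34 = 17 hours.
Total time = 2 + 17 = 19 hours.

19 hours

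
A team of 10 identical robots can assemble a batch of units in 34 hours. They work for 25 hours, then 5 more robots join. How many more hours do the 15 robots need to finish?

One robot does 1/340 of the job per hour.
After 25 hours with 10 robots, 25/34 is done (9/34 left).
With 15 robots the rate is 15/340 = 3/68, so the rest takes 9/34 ÷ 3/68 = 6 hours.

6 hours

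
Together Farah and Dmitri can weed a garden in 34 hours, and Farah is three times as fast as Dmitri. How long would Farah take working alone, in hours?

Let Dmitri's rate be r; then Farah's rate is 3r, so together (3 + 1)r = 4r = 1/34.
Thus r = 1/136 per hour.
Dmitri alone: 136 hours; Farah alone: 136/3 hours.

136/3 hours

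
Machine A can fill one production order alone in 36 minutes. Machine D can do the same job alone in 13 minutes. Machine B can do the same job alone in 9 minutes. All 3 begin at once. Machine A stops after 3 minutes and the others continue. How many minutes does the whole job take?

In the first 3 minutes the combined rate is 101/468, so 101/156 of the job is done, leaving 55/156.
After Machine A leaves the rate is 22/117 per minute; the remaining 55/156 takes 15/8 minutes.
Total = 3 + 15/8 = 39/8 minutes.

39/8 minutes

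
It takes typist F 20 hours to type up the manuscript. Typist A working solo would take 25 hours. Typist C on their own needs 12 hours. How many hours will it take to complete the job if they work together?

75/13 hours

Combined rate: 1/20 + 1/25 + 1/12 = (15 + 12 + 25)/300 = 52/300 = 13/75 per hour.
Time = 1 ÷ (13/75) = 75/13 hours.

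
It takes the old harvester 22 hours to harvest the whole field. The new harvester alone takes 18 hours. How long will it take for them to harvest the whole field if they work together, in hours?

99/10 hours

With two workers the combined time is the product over the sum: 22·18/(22+18) = 396/40 = 99/10 hours.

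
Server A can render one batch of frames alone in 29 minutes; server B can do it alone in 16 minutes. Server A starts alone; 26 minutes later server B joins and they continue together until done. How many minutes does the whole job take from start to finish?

406/15 minutes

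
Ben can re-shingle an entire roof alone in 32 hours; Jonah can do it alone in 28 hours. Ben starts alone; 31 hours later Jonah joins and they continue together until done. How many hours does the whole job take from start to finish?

472/15 hours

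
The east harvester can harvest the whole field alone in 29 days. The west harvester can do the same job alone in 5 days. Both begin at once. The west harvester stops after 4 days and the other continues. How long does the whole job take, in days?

29/5 days

In the first 4 days the combined rate is 34/145, so 136/145 of the job is done, leaving 9/145.
After the west harvester leaves the rate is 1/29 per day; the remaining 9/145 takes 9/5 days.
Total = 4 + 9/5 = 29/5 days.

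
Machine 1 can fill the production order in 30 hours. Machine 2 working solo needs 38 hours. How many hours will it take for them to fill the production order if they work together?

285/17 hours

Combined rate: 1/30 + 1/38 = (19 + 15)/570 = 34/570 = 17/285 per hour.
Time = 1 ÷ (17/285) = 285/17 hours.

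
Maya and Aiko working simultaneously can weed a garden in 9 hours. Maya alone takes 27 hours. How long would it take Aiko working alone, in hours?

27/2 hours

Combined rate is 1/9 per hour.
Known contribution: 1/27 per hour.
So Aiko's rate is 1/9 − 1/27 = 2/27, meaning 27/2 hours alone.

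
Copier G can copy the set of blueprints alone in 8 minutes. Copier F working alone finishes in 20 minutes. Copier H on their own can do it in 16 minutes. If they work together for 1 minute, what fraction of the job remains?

Combined rate: 1/8 + 1/20 + 1/16 = (10 + 4 + 5)/80 = 19/80 per minute.
In 1 minute they complete 1·19/80 = 19/80 of the job.
So 61/80 remains.

61/80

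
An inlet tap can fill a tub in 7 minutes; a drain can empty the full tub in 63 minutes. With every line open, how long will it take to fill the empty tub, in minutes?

63/8 minutes

Net rate = 1/7 − 1/63 = (9 − 1)/63 = 8/63 per minute.
Filling time = 1 ÷ (8/63) = 63/8 minutes.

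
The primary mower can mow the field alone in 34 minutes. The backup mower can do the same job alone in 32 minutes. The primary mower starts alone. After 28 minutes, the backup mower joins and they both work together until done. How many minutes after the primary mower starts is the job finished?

340/11 minutes

In the first 28 minutes the primary mower alone does 28/34 = 14/17 of the job, leaving 3/17.
Once everyone is working, combined rate: 1/34 + 1/32 = (16 + 17)/544 = 33/544 per minute.
Remaining 3/17 at 33/544 per minute takes 32/11 minutes.
Total from the start = 28 + 32/11 = 340/11 minutes.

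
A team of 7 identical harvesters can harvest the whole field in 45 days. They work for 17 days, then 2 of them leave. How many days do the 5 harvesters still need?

196/5 days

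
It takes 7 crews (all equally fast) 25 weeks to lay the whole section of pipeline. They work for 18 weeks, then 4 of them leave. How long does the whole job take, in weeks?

103/3 weeks

One crew does 1/175 of the job per week.
After 18 weeks with 7 crews, 18/25 is done (7/25 left).
With 3 crews the rate is 3/175, so the rest takes 7/25 ÷ 3/175 = 49/3 weeks.
Total = 18 + 49/3 = 103/3 weeks.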